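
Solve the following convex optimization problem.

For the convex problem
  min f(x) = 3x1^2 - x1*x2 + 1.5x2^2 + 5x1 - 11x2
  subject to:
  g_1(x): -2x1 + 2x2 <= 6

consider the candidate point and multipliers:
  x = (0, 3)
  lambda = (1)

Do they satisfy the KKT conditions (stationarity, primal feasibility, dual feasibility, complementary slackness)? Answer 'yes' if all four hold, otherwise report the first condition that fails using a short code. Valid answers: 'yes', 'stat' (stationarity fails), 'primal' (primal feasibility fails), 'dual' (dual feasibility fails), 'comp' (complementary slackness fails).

Gradient of f: grad f(x) = Q x + c = (2, -2)
Constraint values g_i(x) = a_i^T x - b_i:
  g_1((0, 3)) = 0
Stationarity residual: grad f(x) + sum_i lambda_i a_i = (0, 0)
  -> stationarity OK
Primal feasibility (all g_i <= 0): OK
Dual feasibility (all lambda_i >= 0): OK
Complementary slackness (lambda_i * g_i(x) = 0 for all i): OK

Verdict: yes, KKT holds.

yes


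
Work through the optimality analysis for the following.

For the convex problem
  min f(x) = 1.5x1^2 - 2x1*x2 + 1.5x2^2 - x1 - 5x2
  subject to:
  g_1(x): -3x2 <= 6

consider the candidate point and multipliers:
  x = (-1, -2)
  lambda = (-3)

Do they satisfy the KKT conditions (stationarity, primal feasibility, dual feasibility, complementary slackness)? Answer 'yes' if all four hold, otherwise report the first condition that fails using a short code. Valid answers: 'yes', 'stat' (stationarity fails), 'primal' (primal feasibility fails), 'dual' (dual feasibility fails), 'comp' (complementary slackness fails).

Gradient of f: grad f(x) = Q x + c = (0, -9)
Constraint values g_i(x) = a_i^T x - b_i:
  g_1((-1, -2)) = 0
Stationarity residual: grad f(x) + sum_i lambda_i a_i = (0, 0)
  -> stationarity OK
Primal feasibility (all g_i <= 0): OK
Dual feasibility (all lambda_i >= 0): FAILS
Complementary slackness (lambda_i * g_i(x) = 0 for all i): OK

Verdict: the first failing condition is dual_feasibility -> dual.

dual


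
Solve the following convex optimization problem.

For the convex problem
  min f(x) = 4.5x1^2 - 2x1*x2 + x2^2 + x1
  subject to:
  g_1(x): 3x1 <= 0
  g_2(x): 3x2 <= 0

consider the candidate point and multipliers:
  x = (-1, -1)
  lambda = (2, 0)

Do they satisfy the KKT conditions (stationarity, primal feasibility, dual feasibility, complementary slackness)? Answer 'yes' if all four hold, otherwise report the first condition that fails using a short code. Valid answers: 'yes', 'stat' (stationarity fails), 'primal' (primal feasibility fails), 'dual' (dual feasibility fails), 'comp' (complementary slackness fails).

Gradient of f: grad f(x) = Q x + c = (-6, 0)
Constraint values g_i(x) = a_i^T x - b_i:
  g_1((-1, -1)) = -3
  g_2((-1, -1)) = -3
Stationarity residual: grad f(x) + sum_i lambda_i a_i = (0, 0)
  -> stationarity OK
Primal feasibility (all g_i <= 0): OK
Dual feasibility (all lambda_i >= 0): OK
Complementary slackness (lambda_i * g_i(x) = 0 for all i): FAILS

Verdict: the first failing condition is complementary_slackness -> comp.

comp


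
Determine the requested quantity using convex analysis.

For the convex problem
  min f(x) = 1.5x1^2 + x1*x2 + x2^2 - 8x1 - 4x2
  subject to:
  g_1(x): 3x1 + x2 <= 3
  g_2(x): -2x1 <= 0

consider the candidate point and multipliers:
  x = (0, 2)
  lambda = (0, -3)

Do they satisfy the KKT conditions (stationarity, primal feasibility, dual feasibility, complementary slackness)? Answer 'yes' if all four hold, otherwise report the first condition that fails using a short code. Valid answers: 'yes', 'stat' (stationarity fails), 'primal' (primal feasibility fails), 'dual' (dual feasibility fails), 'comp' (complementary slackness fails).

Gradient of f: grad f(x) = Q x + c = (-6, 0)
Constraint values g_i(x) = a_i^T x - b_i:
  g_1((0, 2)) = -1
  g_2((0, 2)) = 0
Stationarity residual: grad f(x) + sum_i lambda_i a_i = (0, 0)
  -> stationarity OK
Primal feasibility (all g_i <= 0): OK
Dual feasibility (all lambda_i >= 0): FAILS
Complementary slackness (lambda_i * g_i(x) = 0 for all i): OK

Verdict: the first failing condition is dual_feasibility -> dual.

dual


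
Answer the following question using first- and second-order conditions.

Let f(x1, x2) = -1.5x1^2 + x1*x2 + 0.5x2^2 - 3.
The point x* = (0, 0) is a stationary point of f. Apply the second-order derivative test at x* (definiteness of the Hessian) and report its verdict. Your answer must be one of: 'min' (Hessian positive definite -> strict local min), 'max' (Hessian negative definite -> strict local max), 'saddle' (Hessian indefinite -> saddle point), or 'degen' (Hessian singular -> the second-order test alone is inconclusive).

Compute the Hessian H = grad^2 f:
  H = [[-3, 1], [1, 1]]
Verify stationarity: grad f(x*) = H x* + g = (0, 0).
Eigenvalues of H: -3.2361, 1.2361.
Eigenvalues have mixed signs, so H is indefinite -> x* is a saddle point.

saddle


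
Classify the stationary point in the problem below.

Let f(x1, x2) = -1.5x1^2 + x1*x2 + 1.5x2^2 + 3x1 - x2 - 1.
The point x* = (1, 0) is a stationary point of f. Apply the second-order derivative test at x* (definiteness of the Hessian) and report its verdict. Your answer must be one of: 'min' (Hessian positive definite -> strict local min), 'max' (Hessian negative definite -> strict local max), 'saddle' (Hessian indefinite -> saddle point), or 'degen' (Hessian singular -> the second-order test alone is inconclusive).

Compute the Hessian H = grad^2 f:
  H = [[-3, 1], [1, 3]]
Verify stationarity: grad f(x*) = H x* + g = (0, 0).
Eigenvalues of H: -3.1623, 3.1623.
Eigenvalues have mixed signs, so H is indefinite -> x* is a saddle point.

saddle


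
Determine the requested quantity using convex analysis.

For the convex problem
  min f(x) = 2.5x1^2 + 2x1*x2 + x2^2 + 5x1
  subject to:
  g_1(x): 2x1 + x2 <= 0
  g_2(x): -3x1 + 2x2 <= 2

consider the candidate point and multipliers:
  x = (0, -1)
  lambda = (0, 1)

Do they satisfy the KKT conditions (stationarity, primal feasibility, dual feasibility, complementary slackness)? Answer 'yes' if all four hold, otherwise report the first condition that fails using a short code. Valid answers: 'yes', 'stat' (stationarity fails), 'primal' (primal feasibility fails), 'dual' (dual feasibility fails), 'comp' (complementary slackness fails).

Gradient of f: grad f(x) = Q x + c = (3, -2)
Constraint values g_i(x) = a_i^T x - b_i:
  g_1((0, -1)) = -1
  g_2((0, -1)) = -4
Stationarity residual: grad f(x) + sum_i lambda_i a_i = (0, 0)
  -> stationarity OK
Primal feasibility (all g_i <= 0): OK
Dual feasibility (all lambda_i >= 0): OK
Complementary slackness (lambda_i * g_i(x) = 0 for all i): FAILS

Verdict: the first failing condition is complementary_slackness -> comp.

comp


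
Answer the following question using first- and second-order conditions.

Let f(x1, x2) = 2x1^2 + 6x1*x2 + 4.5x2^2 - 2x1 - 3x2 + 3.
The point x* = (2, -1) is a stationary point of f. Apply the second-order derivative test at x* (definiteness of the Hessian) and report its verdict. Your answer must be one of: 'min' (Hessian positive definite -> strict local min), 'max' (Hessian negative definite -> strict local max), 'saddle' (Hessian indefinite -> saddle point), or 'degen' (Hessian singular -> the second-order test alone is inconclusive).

Compute the Hessian H = grad^2 f:
  H = [[4, 6], [6, 9]]
Verify stationarity: grad f(x*) = H x* + g = (0, 0).
Eigenvalues of H: 0, 13.
H has a zero eigenvalue (singular; positive semidefinite but not definite), so H is neither positive definite, negative definite, nor indefinite. The second-order test alone is inconclusive -> degen.
(Indeed, f is constant along the null direction of H through x*, so x* is not a strict local extremum.)

degen


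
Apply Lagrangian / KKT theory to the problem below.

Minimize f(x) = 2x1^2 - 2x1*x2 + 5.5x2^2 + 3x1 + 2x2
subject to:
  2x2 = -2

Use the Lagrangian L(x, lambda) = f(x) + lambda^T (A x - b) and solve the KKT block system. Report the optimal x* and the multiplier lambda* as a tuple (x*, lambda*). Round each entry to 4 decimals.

Form the Lagrangian:
  L(x, lambda) = (1/2) x^T Q x + c^T x + lambda^T (A x - b)
Stationarity (grad_x L = 0): Q x + c + A^T lambda = 0.
Primal feasibility: A x = b.

This gives the KKT block system:
  [ Q   A^T ] [ x     ]   [-c ]
  [ A    0  ] [ lambda ] = [ b ]

Solving the linear system:
  x*      = (-1.25, -1)
  lambda* = (3.25)
  f(x*)   = 0.375

x* = (-1.25, -1), lambda* = (3.25)


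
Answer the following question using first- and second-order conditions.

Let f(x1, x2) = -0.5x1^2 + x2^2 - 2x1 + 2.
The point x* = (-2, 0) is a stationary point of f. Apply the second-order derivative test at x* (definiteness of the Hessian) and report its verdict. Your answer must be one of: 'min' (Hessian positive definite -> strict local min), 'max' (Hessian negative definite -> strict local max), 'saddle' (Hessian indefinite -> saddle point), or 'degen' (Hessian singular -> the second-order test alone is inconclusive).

Compute the Hessian H = grad^2 f:
  H = [[-1, 0], [0, 2]]
Verify stationarity: grad f(x*) = H x* + g = (0, 0).
Eigenvalues of H: -1, 2.
Eigenvalues have mixed signs, so H is indefinite -> x* is a saddle point.

saddle


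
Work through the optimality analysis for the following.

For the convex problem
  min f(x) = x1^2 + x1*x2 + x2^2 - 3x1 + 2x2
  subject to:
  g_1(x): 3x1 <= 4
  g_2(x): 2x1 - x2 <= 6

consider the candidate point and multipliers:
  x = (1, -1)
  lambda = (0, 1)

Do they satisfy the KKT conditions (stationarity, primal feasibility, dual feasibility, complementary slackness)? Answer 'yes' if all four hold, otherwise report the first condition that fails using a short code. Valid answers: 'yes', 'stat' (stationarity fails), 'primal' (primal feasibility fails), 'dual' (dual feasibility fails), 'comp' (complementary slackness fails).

Gradient of f: grad f(x) = Q x + c = (-2, 1)
Constraint values g_i(x) = a_i^T x - b_i:
  g_1((1, -1)) = -1
  g_2((1, -1)) = -3
Stationarity residual: grad f(x) + sum_i lambda_i a_i = (0, 0)
  -> stationarity OK
Primal feasibility (all g_i <= 0): OK
Dual feasibility (all lambda_i >= 0): OK
Complementary slackness (lambda_i * g_i(x) = 0 for all i): FAILS

Verdict: the first failing condition is complementary_slackness -> comp.

comp


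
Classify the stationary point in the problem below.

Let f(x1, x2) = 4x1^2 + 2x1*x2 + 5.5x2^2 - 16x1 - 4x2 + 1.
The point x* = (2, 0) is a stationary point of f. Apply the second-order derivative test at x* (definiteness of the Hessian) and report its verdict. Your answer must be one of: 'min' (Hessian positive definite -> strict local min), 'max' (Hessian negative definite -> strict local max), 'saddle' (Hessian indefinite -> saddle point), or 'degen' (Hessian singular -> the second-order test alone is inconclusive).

Compute the Hessian H = grad^2 f:
  H = [[8, 2], [2, 11]]
Verify stationarity: grad f(x*) = H x* + g = (0, 0).
Eigenvalues of H: 7, 12.
Both eigenvalues > 0, so H is positive definite -> x* is a strict local min.

min


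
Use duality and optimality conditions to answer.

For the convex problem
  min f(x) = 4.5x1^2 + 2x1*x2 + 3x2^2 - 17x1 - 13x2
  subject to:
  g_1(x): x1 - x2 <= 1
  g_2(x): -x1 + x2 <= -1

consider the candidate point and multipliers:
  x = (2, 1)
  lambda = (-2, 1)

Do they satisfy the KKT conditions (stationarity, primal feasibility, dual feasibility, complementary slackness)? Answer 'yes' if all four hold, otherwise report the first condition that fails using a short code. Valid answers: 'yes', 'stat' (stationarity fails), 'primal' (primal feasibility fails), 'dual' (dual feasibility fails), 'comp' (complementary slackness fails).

Gradient of f: grad f(x) = Q x + c = (3, -3)
Constraint values g_i(x) = a_i^T x - b_i:
  g_1((2, 1)) = 0
  g_2((2, 1)) = 0
Stationarity residual: grad f(x) + sum_i lambda_i a_i = (0, 0)
  -> stationarity OK
Primal feasibility (all g_i <= 0): OK
Dual feasibility (all lambda_i >= 0): FAILS
Complementary slackness (lambda_i * g_i(x) = 0 for all i): OK

Verdict: the first failing condition is dual_feasibility -> dual.

dual


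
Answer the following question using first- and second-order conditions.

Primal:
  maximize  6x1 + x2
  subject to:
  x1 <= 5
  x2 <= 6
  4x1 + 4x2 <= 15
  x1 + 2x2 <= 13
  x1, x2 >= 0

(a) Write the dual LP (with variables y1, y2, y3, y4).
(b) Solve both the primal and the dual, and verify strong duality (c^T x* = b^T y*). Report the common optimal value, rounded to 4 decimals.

The standard primal-dual pair for 'max c^T x s.t. A x <= b, x >= 0' is:
  Dual:  min b^T y  s.t.  A^T y >= c,  y >= 0.

So the dual LP is:
  minimize  5y1 + 6y2 + 15y3 + 13y4
  subject to:
    y1 + 4y3 + y4 >= 6
    y2 + 4y3 + 2y4 >= 1
    y1, y2, y3, y4 >= 0

Solving the primal: x* = (3.75, 0).
  primal value c^T x* = 22.5.
Solving the dual: y* = (0, 0, 1.5, 0).
  dual value b^T y* = 22.5.
Strong duality: c^T x* = b^T y*. Confirmed.

22.5


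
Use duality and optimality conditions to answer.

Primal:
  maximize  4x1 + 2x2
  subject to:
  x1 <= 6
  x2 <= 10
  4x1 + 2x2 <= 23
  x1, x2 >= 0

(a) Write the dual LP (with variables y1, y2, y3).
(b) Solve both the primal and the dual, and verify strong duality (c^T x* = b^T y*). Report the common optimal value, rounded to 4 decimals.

The standard primal-dual pair for 'max c^T x s.t. A x <= b, x >= 0' is:
  Dual:  min b^T y  s.t.  A^T y >= c,  y >= 0.

So the dual LP is:
  minimize  6y1 + 10y2 + 23y3
  subject to:
    y1 + 4y3 >= 4
    y2 + 2y3 >= 2
    y1, y2, y3 >= 0

Solving the primal: x* = (5.75, 0).
  primal value c^T x* = 23.
Solving the dual: y* = (0, 0, 1).
  dual value b^T y* = 23.
Strong duality: c^T x* = b^T y*. Confirmed.

23


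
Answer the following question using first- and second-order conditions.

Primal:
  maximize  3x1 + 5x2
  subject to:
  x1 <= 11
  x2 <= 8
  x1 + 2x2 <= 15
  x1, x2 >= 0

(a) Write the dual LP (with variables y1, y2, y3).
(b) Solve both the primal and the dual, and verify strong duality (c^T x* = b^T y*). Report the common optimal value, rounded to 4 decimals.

The standard primal-dual pair for 'max c^T x s.t. A x <= b, x >= 0' is:
  Dual:  min b^T y  s.t.  A^T y >= c,  y >= 0.

So the dual LP is:
  minimize  11y1 + 8y2 + 15y3
  subject to:
    y1 + y3 >= 3
    y2 + 2y3 >= 5
    y1, y2, y3 >= 0

Solving the primal: x* = (11, 2).
  primal value c^T x* = 43.
Solving the dual: y* = (0.5, 0, 2.5).
  dual value b^T y* = 43.
Strong duality: c^T x* = b^T y*. Confirmed.

43


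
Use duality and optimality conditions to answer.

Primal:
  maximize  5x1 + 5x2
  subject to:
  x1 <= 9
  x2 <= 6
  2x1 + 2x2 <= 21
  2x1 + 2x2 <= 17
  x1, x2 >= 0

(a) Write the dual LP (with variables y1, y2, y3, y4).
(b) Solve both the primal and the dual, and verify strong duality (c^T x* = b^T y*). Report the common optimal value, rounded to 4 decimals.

The standard primal-dual pair for 'max c^T x s.t. A x <= b, x >= 0' is:
  Dual:  min b^T y  s.t.  A^T y >= c,  y >= 0.

So the dual LP is:
  minimize  9y1 + 6y2 + 21y3 + 17y4
  subject to:
    y1 + 2y3 + 2y4 >= 5
    y2 + 2y3 + 2y4 >= 5
    y1, y2, y3, y4 >= 0

Solving the primal: x* = (8.5, 0).
  primal value c^T x* = 42.5.
Solving the dual: y* = (0, 0, 0, 2.5).
  dual value b^T y* = 42.5.
Strong duality: c^T x* = b^T y*. Confirmed.

42.5


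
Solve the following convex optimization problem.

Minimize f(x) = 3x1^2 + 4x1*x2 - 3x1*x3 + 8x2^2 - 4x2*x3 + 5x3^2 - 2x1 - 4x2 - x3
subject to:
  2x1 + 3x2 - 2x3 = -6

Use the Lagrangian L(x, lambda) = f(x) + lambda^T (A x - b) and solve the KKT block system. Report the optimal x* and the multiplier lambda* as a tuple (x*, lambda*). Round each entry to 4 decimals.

Form the Lagrangian:
  L(x, lambda) = (1/2) x^T Q x + c^T x + lambda^T (A x - b)
Stationarity (grad_x L = 0): Q x + c + A^T lambda = 0.
Primal feasibility: A x = b.

This gives the KKT block system:
  [ Q   A^T ] [ x     ]   [-c ]
  [ A    0  ] [ lambda ] = [ b ]

Solving the linear system:
  x*      = (-1.2165, -0.5557, 0.9499)
  lambda* = (7.1858)
  f(x*)   = 23.4103

x* = (-1.2165, -0.5557, 0.9499), lambda* = (7.1858)


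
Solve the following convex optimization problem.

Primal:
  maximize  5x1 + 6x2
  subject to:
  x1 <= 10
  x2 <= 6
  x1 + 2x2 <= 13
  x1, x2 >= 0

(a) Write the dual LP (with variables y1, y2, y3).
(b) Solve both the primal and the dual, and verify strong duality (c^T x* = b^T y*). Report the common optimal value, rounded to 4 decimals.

The standard primal-dual pair for 'max c^T x s.t. A x <= b, x >= 0' is:
  Dual:  min b^T y  s.t.  A^T y >= c,  y >= 0.

So the dual LP is:
  minimize  10y1 + 6y2 + 13y3
  subject to:
    y1 + y3 >= 5
    y2 + 2y3 >= 6
    y1, y2, y3 >= 0

Solving the primal: x* = (10, 1.5).
  primal value c^T x* = 59.
Solving the dual: y* = (2, 0, 3).
  dual value b^T y* = 59.
Strong duality: c^T x* = b^T y*. Confirmed.

59


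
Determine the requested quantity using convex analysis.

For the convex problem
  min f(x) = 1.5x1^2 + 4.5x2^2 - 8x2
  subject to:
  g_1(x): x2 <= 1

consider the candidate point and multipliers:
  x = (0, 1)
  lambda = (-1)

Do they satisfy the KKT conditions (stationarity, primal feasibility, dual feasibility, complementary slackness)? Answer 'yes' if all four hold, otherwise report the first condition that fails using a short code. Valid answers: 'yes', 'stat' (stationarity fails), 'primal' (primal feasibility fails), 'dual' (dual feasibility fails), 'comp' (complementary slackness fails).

Gradient of f: grad f(x) = Q x + c = (0, 1)
Constraint values g_i(x) = a_i^T x - b_i:
  g_1((0, 1)) = 0
Stationarity residual: grad f(x) + sum_i lambda_i a_i = (0, 0)
  -> stationarity OK
Primal feasibility (all g_i <= 0): OK
Dual feasibility (all lambda_i >= 0): FAILS
Complementary slackness (lambda_i * g_i(x) = 0 for all i): OK

Verdict: the first failing condition is dual_feasibility -> dual.

dual


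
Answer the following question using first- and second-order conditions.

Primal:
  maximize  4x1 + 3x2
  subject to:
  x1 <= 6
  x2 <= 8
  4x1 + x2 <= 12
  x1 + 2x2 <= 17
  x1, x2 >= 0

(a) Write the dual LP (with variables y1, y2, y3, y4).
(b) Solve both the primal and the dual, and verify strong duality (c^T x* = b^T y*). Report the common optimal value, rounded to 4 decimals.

The standard primal-dual pair for 'max c^T x s.t. A x <= b, x >= 0' is:
  Dual:  min b^T y  s.t.  A^T y >= c,  y >= 0.

So the dual LP is:
  minimize  6y1 + 8y2 + 12y3 + 17y4
  subject to:
    y1 + 4y3 + y4 >= 4
    y2 + y3 + 2y4 >= 3
    y1, y2, y3, y4 >= 0

Solving the primal: x* = (1, 8).
  primal value c^T x* = 28.
Solving the dual: y* = (0, 2, 1, 0).
  dual value b^T y* = 28.
Strong duality: c^T x* = b^T y*. Confirmed.

28


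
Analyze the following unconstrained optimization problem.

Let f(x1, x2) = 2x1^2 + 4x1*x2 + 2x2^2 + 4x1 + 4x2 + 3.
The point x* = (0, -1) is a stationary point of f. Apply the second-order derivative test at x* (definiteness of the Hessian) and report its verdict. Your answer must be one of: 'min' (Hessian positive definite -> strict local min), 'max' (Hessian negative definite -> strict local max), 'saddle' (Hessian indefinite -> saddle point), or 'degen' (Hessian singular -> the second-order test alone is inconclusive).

Compute the Hessian H = grad^2 f:
  H = [[4, 4], [4, 4]]
Verify stationarity: grad f(x*) = H x* + g = (0, 0).
Eigenvalues of H: 0, 8.
H has a zero eigenvalue (singular; positive semidefinite but not definite), so H is neither positive definite, negative definite, nor indefinite. The second-order test alone is inconclusive -> degen.
(Indeed, f is constant along the null direction of H through x*, so x* is not a strict local extremum.)

degen


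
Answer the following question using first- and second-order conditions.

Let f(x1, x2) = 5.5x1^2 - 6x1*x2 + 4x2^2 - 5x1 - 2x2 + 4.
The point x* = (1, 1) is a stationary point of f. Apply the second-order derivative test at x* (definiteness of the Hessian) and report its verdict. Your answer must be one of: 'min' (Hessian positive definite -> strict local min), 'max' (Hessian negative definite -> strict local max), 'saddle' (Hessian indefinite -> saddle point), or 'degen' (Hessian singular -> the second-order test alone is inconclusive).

Compute the Hessian H = grad^2 f:
  H = [[11, -6], [-6, 8]]
Verify stationarity: grad f(x*) = H x* + g = (0, 0).
Eigenvalues of H: 3.3153, 15.6847.
Both eigenvalues > 0, so H is positive definite -> x* is a strict local min.

min


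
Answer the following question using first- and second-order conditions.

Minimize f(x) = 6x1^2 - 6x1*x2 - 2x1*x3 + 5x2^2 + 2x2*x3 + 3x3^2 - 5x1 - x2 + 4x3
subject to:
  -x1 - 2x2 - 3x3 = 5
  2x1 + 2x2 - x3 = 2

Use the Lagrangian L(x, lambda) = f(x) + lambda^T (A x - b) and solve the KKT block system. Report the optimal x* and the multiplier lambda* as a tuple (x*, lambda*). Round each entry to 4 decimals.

Form the Lagrangian:
  L(x, lambda) = (1/2) x^T Q x + c^T x + lambda^T (A x - b)
Stationarity (grad_x L = 0): Q x + c + A^T lambda = 0.
Primal feasibility: A x = b.

This gives the KKT block system:
  [ Q   A^T ] [ x     ]   [-c ]
  [ A    0  ] [ lambda ] = [ b ]

Solving the linear system:
  x*      = (0.0338, 0.0954, -1.7415)
  lambda* = (-2.048, -0.1821)
  f(x*)   = 1.6868

x* = (0.0338, 0.0954, -1.7415), lambda* = (-2.048, -0.1821)


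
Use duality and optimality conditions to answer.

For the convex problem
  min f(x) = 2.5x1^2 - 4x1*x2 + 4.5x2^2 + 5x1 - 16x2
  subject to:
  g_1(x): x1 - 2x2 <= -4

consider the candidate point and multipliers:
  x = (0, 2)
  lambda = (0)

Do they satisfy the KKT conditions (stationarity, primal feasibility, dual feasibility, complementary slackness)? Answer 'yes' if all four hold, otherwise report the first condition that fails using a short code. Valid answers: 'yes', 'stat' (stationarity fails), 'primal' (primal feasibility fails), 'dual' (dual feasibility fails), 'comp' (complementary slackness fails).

Gradient of f: grad f(x) = Q x + c = (-3, 2)
Constraint values g_i(x) = a_i^T x - b_i:
  g_1((0, 2)) = 0
Stationarity residual: grad f(x) + sum_i lambda_i a_i = (-3, 2)
  -> stationarity FAILS
Primal feasibility (all g_i <= 0): OK
Dual feasibility (all lambda_i >= 0): OK
Complementary slackness (lambda_i * g_i(x) = 0 for all i): OK

Verdict: the first failing condition is stationarity -> stat.

stat


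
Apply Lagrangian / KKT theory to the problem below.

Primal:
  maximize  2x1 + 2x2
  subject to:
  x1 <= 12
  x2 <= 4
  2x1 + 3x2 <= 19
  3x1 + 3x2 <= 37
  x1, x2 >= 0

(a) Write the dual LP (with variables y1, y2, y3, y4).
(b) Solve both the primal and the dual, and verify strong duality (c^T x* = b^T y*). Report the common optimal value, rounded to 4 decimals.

The standard primal-dual pair for 'max c^T x s.t. A x <= b, x >= 0' is:
  Dual:  min b^T y  s.t.  A^T y >= c,  y >= 0.

So the dual LP is:
  minimize  12y1 + 4y2 + 19y3 + 37y4
  subject to:
    y1 + 2y3 + 3y4 >= 2
    y2 + 3y3 + 3y4 >= 2
    y1, y2, y3, y4 >= 0

Solving the primal: x* = (9.5, 0).
  primal value c^T x* = 19.
Solving the dual: y* = (0, 0, 1, 0).
  dual value b^T y* = 19.
Strong duality: c^T x* = b^T y*. Confirmed.

19


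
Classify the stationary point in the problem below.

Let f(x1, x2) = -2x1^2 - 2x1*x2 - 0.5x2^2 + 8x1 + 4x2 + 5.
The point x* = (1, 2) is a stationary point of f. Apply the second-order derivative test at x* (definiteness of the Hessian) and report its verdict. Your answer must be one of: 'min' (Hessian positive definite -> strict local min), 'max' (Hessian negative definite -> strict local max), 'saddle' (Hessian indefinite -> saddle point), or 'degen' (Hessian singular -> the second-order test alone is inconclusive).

Compute the Hessian H = grad^2 f:
  H = [[-4, -2], [-2, -1]]
Verify stationarity: grad f(x*) = H x* + g = (0, 0).
Eigenvalues of H: -5, 0.
H has a zero eigenvalue (singular; negative semidefinite but not definite), so H is neither positive definite, negative definite, nor indefinite. The second-order test alone is inconclusive -> degen.
(Indeed, f is constant along the null direction of H through x*, so x* is not a strict local extremum.)

degen


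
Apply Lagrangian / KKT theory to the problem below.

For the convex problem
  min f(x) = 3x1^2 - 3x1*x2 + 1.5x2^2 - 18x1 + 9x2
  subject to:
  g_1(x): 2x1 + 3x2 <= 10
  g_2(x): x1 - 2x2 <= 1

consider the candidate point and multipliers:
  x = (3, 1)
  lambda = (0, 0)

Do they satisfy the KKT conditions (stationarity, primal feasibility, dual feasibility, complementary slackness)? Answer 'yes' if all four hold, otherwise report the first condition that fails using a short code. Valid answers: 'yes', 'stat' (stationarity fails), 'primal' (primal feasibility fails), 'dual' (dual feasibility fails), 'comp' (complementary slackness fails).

Gradient of f: grad f(x) = Q x + c = (-3, 3)
Constraint values g_i(x) = a_i^T x - b_i:
  g_1((3, 1)) = -1
  g_2((3, 1)) = 0
Stationarity residual: grad f(x) + sum_i lambda_i a_i = (-3, 3)
  -> stationarity FAILS
Primal feasibility (all g_i <= 0): OK
Dual feasibility (all lambda_i >= 0): OK
Complementary slackness (lambda_i * g_i(x) = 0 for all i): OK

Verdict: the first failing condition is stationarity -> stat.

stat


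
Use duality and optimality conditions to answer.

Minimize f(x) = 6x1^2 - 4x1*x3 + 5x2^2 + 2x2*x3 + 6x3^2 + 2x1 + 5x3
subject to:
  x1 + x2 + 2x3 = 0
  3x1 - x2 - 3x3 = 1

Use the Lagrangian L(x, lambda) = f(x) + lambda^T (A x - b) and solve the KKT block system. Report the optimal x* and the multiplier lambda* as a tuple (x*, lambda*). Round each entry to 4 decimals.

Form the Lagrangian:
  L(x, lambda) = (1/2) x^T Q x + c^T x + lambda^T (A x - b)
Stationarity (grad_x L = 0): Q x + c + A^T lambda = 0.
Primal feasibility: A x = b.

This gives the KKT block system:
  [ Q   A^T ] [ x     ]   [-c ]
  [ A    0  ] [ lambda ] = [ b ]

Solving the linear system:
  x*      = (0.2005, 0.1957, -0.1981)
  lambda* = (-2.4702, -0.9093)
  f(x*)   = 0.1599

x* = (0.2005, 0.1957, -0.1981), lambda* = (-2.4702, -0.9093)


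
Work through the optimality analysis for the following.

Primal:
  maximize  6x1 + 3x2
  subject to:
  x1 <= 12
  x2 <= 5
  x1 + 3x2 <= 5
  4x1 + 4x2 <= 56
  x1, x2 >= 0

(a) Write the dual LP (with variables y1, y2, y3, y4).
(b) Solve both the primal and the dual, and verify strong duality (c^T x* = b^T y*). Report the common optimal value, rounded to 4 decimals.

The standard primal-dual pair for 'max c^T x s.t. A x <= b, x >= 0' is:
  Dual:  min b^T y  s.t.  A^T y >= c,  y >= 0.

So the dual LP is:
  minimize  12y1 + 5y2 + 5y3 + 56y4
  subject to:
    y1 + y3 + 4y4 >= 6
    y2 + 3y3 + 4y4 >= 3
    y1, y2, y3, y4 >= 0

Solving the primal: x* = (5, 0).
  primal value c^T x* = 30.
Solving the dual: y* = (0, 0, 6, 0).
  dual value b^T y* = 30.
Strong duality: c^T x* = b^T y*. Confirmed.

30


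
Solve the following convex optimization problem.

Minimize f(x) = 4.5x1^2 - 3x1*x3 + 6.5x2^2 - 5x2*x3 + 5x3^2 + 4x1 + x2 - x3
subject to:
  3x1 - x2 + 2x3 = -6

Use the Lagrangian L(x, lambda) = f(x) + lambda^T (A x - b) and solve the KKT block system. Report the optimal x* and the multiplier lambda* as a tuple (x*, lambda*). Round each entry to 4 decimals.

Form the Lagrangian:
  L(x, lambda) = (1/2) x^T Q x + c^T x + lambda^T (A x - b)
Stationarity (grad_x L = 0): Q x + c + A^T lambda = 0.
Primal feasibility: A x = b.

This gives the KKT block system:
  [ Q   A^T ] [ x     ]   [-c ]
  [ A    0  ] [ lambda ] = [ b ]

Solving the linear system:
  x*      = (-1.4787, -0.2589, -0.9113)
  lambda* = (2.1915)
  f(x*)   = 3.9433

x* = (-1.4787, -0.2589, -0.9113), lambda* = (2.1915)


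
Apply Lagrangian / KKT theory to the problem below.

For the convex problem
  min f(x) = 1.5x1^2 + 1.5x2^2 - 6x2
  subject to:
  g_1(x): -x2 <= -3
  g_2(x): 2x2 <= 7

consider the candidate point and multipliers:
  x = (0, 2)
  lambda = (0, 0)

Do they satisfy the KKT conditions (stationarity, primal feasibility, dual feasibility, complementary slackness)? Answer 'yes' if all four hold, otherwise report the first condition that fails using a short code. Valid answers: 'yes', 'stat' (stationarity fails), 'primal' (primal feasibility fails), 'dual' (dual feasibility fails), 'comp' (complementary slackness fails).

Gradient of f: grad f(x) = Q x + c = (0, 0)
Constraint values g_i(x) = a_i^T x - b_i:
  g_1((0, 2)) = 1
  g_2((0, 2)) = -3
Stationarity residual: grad f(x) + sum_i lambda_i a_i = (0, 0)
  -> stationarity OK
Primal feasibility (all g_i <= 0): FAILS
Dual feasibility (all lambda_i >= 0): OK
Complementary slackness (lambda_i * g_i(x) = 0 for all i): OK

Verdict: the first failing condition is primal_feasibility -> primal.

primal


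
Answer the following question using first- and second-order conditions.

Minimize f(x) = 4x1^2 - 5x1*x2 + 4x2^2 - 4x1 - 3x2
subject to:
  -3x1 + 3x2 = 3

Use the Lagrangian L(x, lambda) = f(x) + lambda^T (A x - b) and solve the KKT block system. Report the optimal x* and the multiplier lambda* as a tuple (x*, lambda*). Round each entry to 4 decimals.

Form the Lagrangian:
  L(x, lambda) = (1/2) x^T Q x + c^T x + lambda^T (A x - b)
Stationarity (grad_x L = 0): Q x + c + A^T lambda = 0.
Primal feasibility: A x = b.

This gives the KKT block system:
  [ Q   A^T ] [ x     ]   [-c ]
  [ A    0  ] [ lambda ] = [ b ]

Solving the linear system:
  x*      = (0.6667, 1.6667)
  lambda* = (-2.3333)
  f(x*)   = -0.3333

x* = (0.6667, 1.6667), lambda* = (-2.3333)


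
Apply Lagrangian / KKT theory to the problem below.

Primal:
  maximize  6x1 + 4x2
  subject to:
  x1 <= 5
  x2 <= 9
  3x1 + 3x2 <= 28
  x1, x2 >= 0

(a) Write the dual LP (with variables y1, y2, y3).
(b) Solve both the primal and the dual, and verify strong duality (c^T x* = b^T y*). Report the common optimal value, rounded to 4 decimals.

The standard primal-dual pair for 'max c^T x s.t. A x <= b, x >= 0' is:
  Dual:  min b^T y  s.t.  A^T y >= c,  y >= 0.

So the dual LP is:
  minimize  5y1 + 9y2 + 28y3
  subject to:
    y1 + 3y3 >= 6
    y2 + 3y3 >= 4
    y1, y2, y3 >= 0

Solving the primal: x* = (5, 4.3333).
  primal value c^T x* = 47.3333.
Solving the dual: y* = (2, 0, 1.3333).
  dual value b^T y* = 47.3333.
Strong duality: c^T x* = b^T y*. Confirmed.

47.3333


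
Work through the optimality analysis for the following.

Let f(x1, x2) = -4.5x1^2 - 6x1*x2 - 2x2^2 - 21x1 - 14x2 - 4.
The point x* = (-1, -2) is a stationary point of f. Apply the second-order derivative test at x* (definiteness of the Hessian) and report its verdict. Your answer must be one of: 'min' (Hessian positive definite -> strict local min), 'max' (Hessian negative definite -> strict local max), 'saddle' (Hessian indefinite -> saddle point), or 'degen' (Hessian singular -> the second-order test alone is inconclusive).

Compute the Hessian H = grad^2 f:
  H = [[-9, -6], [-6, -4]]
Verify stationarity: grad f(x*) = H x* + g = (0, 0).
Eigenvalues of H: -13, 0.
H has a zero eigenvalue (singular; negative semidefinite but not definite), so H is neither positive definite, negative definite, nor indefinite. The second-order test alone is inconclusive -> degen.
(Indeed, f is constant along the null direction of H through x*, so x* is not a strict local extremum.)

degen


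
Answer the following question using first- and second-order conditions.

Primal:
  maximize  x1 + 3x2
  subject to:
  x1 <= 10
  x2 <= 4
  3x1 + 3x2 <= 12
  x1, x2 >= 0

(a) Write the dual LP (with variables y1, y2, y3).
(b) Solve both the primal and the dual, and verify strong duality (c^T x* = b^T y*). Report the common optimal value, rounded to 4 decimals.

The standard primal-dual pair for 'max c^T x s.t. A x <= b, x >= 0' is:
  Dual:  min b^T y  s.t.  A^T y >= c,  y >= 0.

So the dual LP is:
  minimize  10y1 + 4y2 + 12y3
  subject to:
    y1 + 3y3 >= 1
    y2 + 3y3 >= 3
    y1, y2, y3 >= 0

Solving the primal: x* = (0, 4).
  primal value c^T x* = 12.
Solving the dual: y* = (0, 2, 0.3333).
  dual value b^T y* = 12.
Strong duality: c^T x* = b^T y*. Confirmed.

12


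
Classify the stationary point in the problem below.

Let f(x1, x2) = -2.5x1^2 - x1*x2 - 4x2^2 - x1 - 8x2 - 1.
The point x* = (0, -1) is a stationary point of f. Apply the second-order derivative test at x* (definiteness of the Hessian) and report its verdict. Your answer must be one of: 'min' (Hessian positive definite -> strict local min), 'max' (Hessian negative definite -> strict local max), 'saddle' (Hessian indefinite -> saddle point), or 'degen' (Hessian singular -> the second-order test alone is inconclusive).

Compute the Hessian H = grad^2 f:
  H = [[-5, -1], [-1, -8]]
Verify stationarity: grad f(x*) = H x* + g = (0, 0).
Eigenvalues of H: -8.3028, -4.6972.
Both eigenvalues < 0, so H is negative definite -> x* is a strict local max.

max


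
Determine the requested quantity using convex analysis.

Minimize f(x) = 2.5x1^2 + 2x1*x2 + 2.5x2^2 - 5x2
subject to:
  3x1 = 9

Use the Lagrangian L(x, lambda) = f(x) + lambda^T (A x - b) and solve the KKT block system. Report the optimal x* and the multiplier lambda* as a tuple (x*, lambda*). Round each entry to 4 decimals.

Form the Lagrangian:
  L(x, lambda) = (1/2) x^T Q x + c^T x + lambda^T (A x - b)
Stationarity (grad_x L = 0): Q x + c + A^T lambda = 0.
Primal feasibility: A x = b.

This gives the KKT block system:
  [ Q   A^T ] [ x     ]   [-c ]
  [ A    0  ] [ lambda ] = [ b ]

Solving the linear system:
  x*      = (3, -0.2)
  lambda* = (-4.8667)
  f(x*)   = 22.4

x* = (3, -0.2), lambda* = (-4.8667)


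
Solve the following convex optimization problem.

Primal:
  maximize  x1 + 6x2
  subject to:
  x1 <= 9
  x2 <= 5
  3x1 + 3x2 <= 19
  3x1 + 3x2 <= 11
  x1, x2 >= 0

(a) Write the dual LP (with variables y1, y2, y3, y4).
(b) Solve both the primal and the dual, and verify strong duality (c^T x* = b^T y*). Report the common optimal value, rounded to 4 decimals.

The standard primal-dual pair for 'max c^T x s.t. A x <= b, x >= 0' is:
  Dual:  min b^T y  s.t.  A^T y >= c,  y >= 0.

So the dual LP is:
  minimize  9y1 + 5y2 + 19y3 + 11y4
  subject to:
    y1 + 3y3 + 3y4 >= 1
    y2 + 3y3 + 3y4 >= 6
    y1, y2, y3, y4 >= 0

Solving the primal: x* = (0, 3.6667).
  primal value c^T x* = 22.
Solving the dual: y* = (0, 0, 0, 2).
  dual value b^T y* = 22.
Strong duality: c^T x* = b^T y*. Confirmed.

22


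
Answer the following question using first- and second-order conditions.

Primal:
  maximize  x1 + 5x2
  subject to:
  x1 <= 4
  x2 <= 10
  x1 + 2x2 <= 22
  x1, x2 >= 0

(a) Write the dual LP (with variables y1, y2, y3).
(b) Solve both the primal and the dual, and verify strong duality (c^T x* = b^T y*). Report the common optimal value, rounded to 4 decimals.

The standard primal-dual pair for 'max c^T x s.t. A x <= b, x >= 0' is:
  Dual:  min b^T y  s.t.  A^T y >= c,  y >= 0.

So the dual LP is:
  minimize  4y1 + 10y2 + 22y3
  subject to:
    y1 + y3 >= 1
    y2 + 2y3 >= 5
    y1, y2, y3 >= 0

Solving the primal: x* = (2, 10).
  primal value c^T x* = 52.
Solving the dual: y* = (0, 3, 1).
  dual value b^T y* = 52.
Strong duality: c^T x* = b^T y*. Confirmed.

52


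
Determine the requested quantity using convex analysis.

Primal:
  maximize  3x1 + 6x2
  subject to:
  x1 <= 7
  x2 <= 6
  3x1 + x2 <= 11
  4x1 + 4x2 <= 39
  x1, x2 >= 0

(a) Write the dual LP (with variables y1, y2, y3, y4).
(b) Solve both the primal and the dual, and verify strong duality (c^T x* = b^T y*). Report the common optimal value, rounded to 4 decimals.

The standard primal-dual pair for 'max c^T x s.t. A x <= b, x >= 0' is:
  Dual:  min b^T y  s.t.  A^T y >= c,  y >= 0.

So the dual LP is:
  minimize  7y1 + 6y2 + 11y3 + 39y4
  subject to:
    y1 + 3y3 + 4y4 >= 3
    y2 + y3 + 4y4 >= 6
    y1, y2, y3, y4 >= 0

Solving the primal: x* = (1.6667, 6).
  primal value c^T x* = 41.
Solving the dual: y* = (0, 5, 1, 0).
  dual value b^T y* = 41.
Strong duality: c^T x* = b^T y*. Confirmed.

41


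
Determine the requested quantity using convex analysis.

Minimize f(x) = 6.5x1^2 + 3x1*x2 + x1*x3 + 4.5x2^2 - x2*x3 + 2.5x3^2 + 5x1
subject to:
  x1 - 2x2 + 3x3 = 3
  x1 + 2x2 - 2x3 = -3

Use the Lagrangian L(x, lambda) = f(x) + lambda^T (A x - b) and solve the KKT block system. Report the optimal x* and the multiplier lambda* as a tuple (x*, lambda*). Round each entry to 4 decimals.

Form the Lagrangian:
  L(x, lambda) = (1/2) x^T Q x + c^T x + lambda^T (A x - b)
Stationarity (grad_x L = 0): Q x + c + A^T lambda = 0.
Primal feasibility: A x = b.

This gives the KKT block system:
  [ Q   A^T ] [ x     ]   [-c ]
  [ A    0  ] [ lambda ] = [ b ]

Solving the linear system:
  x*      = (-0.5187, -0.2033, 1.0373)
  lambda* = (-0.4481, 1.7635)
  f(x*)   = 2.0207

x* = (-0.5187, -0.2033, 1.0373), lambda* = (-0.4481, 1.7635)


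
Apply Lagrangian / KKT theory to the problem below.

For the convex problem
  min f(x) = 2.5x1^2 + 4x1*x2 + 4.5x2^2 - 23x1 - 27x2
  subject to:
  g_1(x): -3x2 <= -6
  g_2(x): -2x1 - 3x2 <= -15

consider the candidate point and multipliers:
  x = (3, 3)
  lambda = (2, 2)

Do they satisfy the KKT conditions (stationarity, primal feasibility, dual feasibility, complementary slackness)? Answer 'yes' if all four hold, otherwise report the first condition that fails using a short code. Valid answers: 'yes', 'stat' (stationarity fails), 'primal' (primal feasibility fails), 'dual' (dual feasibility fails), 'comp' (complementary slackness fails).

Gradient of f: grad f(x) = Q x + c = (4, 12)
Constraint values g_i(x) = a_i^T x - b_i:
  g_1((3, 3)) = -3
  g_2((3, 3)) = 0
Stationarity residual: grad f(x) + sum_i lambda_i a_i = (0, 0)
  -> stationarity OK
Primal feasibility (all g_i <= 0): OK
Dual feasibility (all lambda_i >= 0): OK
Complementary slackness (lambda_i * g_i(x) = 0 for all i): FAILS

Verdict: the first failing condition is complementary_slackness -> comp.

comp


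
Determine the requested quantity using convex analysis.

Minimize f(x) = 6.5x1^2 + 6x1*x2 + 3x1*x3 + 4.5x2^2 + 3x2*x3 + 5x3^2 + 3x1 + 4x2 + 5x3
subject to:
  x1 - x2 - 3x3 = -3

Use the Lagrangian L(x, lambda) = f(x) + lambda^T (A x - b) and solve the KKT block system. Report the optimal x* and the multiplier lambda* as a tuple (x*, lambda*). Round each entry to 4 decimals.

Form the Lagrangian:
  L(x, lambda) = (1/2) x^T Q x + c^T x + lambda^T (A x - b)
Stationarity (grad_x L = 0): Q x + c + A^T lambda = 0.
Primal feasibility: A x = b.

This gives the KKT block system:
  [ Q   A^T ] [ x     ]   [-c ]
  [ A    0  ] [ lambda ] = [ b ]

Solving the linear system:
  x*      = (-0.744, 0.2019, 0.6847)
  lambda* = (3.4069)
  f(x*)   = 6.1098

x* = (-0.744, 0.2019, 0.6847), lambda* = (3.4069)


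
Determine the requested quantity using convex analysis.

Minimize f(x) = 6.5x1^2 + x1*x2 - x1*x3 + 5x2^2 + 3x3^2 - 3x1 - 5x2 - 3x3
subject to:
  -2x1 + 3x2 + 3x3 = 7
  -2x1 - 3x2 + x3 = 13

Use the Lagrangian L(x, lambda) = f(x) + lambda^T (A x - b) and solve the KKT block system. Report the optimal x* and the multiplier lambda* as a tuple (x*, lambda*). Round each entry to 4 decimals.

Form the Lagrangian:
  L(x, lambda) = (1/2) x^T Q x + c^T x + lambda^T (A x - b)
Stationarity (grad_x L = 0): Q x + c + A^T lambda = 0.
Primal feasibility: A x = b.

This gives the KKT block system:
  [ Q   A^T ] [ x     ]   [-c ]
  [ A    0  ] [ lambda ] = [ b ]

Solving the linear system:
  x*      = (-1.5414, -2.1529, 3.4586)
  lambda* = (-2.4841, -11.8408)
  f(x*)   = 88.1656

x* = (-1.5414, -2.1529, 3.4586), lambda* = (-2.4841, -11.8408)


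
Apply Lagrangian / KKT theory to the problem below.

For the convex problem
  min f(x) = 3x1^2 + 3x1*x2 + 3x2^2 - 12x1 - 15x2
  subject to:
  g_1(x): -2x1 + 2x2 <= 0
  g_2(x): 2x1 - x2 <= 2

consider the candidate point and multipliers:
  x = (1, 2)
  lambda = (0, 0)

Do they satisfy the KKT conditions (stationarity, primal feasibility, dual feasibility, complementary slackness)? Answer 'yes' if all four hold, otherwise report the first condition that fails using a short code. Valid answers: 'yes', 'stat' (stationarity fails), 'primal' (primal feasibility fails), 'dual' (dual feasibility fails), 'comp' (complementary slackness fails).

Gradient of f: grad f(x) = Q x + c = (0, 0)
Constraint values g_i(x) = a_i^T x - b_i:
  g_1((1, 2)) = 2
  g_2((1, 2)) = -2
Stationarity residual: grad f(x) + sum_i lambda_i a_i = (0, 0)
  -> stationarity OK
Primal feasibility (all g_i <= 0): FAILS
Dual feasibility (all lambda_i >= 0): OK
Complementary slackness (lambda_i * g_i(x) = 0 for all i): OK

Verdict: the first failing condition is primal_feasibility -> primal.

primal
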